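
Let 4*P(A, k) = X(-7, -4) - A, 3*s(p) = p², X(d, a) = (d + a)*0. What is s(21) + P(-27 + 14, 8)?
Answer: 601/4 ≈ 150.25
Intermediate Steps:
X(d, a) = 0 (X(d, a) = (a + d)*0 = 0)
s(p) = p²/3
P(A, k) = -A/4 (P(A, k) = (0 - A)/4 = (-A)/4 = -A/4)
s(21) + P(-27 + 14, 8) = (⅓)*21² - (-27 + 14)/4 = (⅓)*441 - ¼*(-13) = 147 + 13/4 = 601/4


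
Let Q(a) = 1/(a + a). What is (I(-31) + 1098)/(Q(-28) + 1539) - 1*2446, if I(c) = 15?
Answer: -210741290/86183 ≈ -2445.3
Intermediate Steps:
Q(a) = 1/(2*a)
(I(-31) + 1098)/(Q(-28) + 1539) - 1*2446 = (15 + 1098)/((½)/(-28) + 1539) - 1*2446 = 1113/((½)*(-1/28) + 1539) - 2446 = 1113/(-1/56 + 1539) - 2446 = 1113/(86183/56) - 2446 = 1113*(56/86183) - 2446 = 62328/86183 - 2446 = -210741290/86183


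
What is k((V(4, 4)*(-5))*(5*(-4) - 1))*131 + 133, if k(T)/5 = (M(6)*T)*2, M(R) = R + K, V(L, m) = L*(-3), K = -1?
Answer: -8252867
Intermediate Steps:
V(L, m) = -3*L
M(R) = -1 + R (M(R) = R - 1 = -1 + R)
k(T) = 50*T (k(T) = 5*(((-1 + 6)*T)*2) = 5*((5*T)*2) = 5*(10*T) = 50*T)
k((V(4, 4)*(-5))*(5*(-4) - 1))*131 + 133 = (50*((-3*4*(-5))*(5*(-4) - 1)))*131 + 133 = (50*((-12*(-5))*(-20 - 1)))*131 + 133 = (50*(60*(-21)))*131 + 133 = (50*(-1260))*131 + 133 = -63000*131 + 133 = -8253000 + 133 = -8252867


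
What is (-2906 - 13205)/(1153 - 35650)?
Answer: 16111/34497 ≈ 0.46703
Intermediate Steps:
(-2906 - 13205)/(1153 - 35650) = -16111/(-34497) = -16111*(-1/34497) = 16111/34497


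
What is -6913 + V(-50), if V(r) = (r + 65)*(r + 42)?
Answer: -7033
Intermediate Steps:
V(r) = (42 + r)*(65 + r) (V(r) = (65 + r)*(42 + r) = (42 + r)*(65 + r))
-6913 + V(-50) = -6913 + (2730 + (-50)**2 + 107*(-50)) = -6913 + (2730 + 2500 - 5350) = -6913 - 120 = -7033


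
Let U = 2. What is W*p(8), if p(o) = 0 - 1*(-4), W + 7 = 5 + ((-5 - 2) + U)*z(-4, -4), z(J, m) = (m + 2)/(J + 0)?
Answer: -18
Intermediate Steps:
z(J, m) = (2 + m)/J
W = -9/2 (W = -7 + (5 + ((-5 - 2) + 2)*((2 - 4)/(-4))) = -7 + (5 + (-7 + 2)*(-1/4*(-2))) = -7 + (5 - 5*1/2) = -7 + (5 - 5/2) = -7 + 5/2 = -9/2 ≈ -4.5000)
p(o) = 4 (p(o) = 0 + 4 = 4)
W*p(8) = -9/2*4 = -18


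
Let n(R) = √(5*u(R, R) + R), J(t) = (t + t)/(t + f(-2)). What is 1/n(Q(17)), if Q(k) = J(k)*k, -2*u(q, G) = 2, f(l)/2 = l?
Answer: √741/171 ≈ 0.15919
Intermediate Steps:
f(l) = 2*l
u(q, G) = -1 (u(q, G) = -½*2 = -1)
J(t) = 2*t/(-4 + t) (J(t) = (t + t)/(t + 2*(-2)) = (2*t)/(t - 4) = (2*t)/(-4 + t) = 2*t/(-4 + t))
Q(k) = 2*k²/(-4 + k) (Q(k) = (2*k/(-4 + k))*k = 2*k²/(-4 + k))
n(R) = √(-5 + R) (n(R) = √(5*(-1) + R) = √(-5 + R))
1/n(Q(17)) = 1/(√(-5 + 2*17²/(-4 + 17))) = 1/(√(-5 + 2*289/13)) = 1/(√(-5 + 2*289*(1/13))) = 1/(√(-5 + 578/13)) = 1/(√(513/13)) = 1/(3*√741/13) = √741/171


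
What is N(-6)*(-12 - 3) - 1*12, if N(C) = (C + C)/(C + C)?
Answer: -27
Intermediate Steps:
N(C) = 1 (N(C) = (2*C)/((2*C)) = (2*C)*(1/(2*C)) = 1)
N(-6)*(-12 - 3) - 1*12 = 1*(-12 - 3) - 1*12 = 1*(-15) - 12 = -15 - 12 = -27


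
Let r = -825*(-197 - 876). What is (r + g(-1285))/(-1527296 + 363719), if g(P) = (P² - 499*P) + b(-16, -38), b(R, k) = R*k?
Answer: -3178273/1163577 ≈ -2.7315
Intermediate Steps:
g(P) = 608 + P² - 499*P (g(P) = (P² - 499*P) - 16*(-38) = (P² - 499*P) + 608 = 608 + P² - 499*P)
r = 885225 (r = -825*(-1073) = 885225)
(r + g(-1285))/(-1527296 + 363719) = (885225 + (608 + (-1285)² - 499*(-1285)))/(-1527296 + 363719) = (885225 + (608 + 1651225 + 641215))/(-1163577) = (885225 + 2293048)*(-1/1163577) = 3178273*(-1/1163577) = -3178273/1163577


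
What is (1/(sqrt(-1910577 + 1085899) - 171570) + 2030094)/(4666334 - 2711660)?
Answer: 9960009821598127/9589985605631262 - I*sqrt(824678)/57539913633787572 ≈ 1.0386 - 1.5782e-14*I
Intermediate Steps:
(1/(sqrt(-1910577 + 1085899) - 171570) + 2030094)/(4666334 - 2711660) = (1/(sqrt(-824678) - 171570) + 2030094)/1954674 = (1/(I*sqrt(824678) - 171570) + 2030094)*(1/1954674) = (1/(-171570 + I*sqrt(824678)) + 2030094)*(1/1954674) = (2030094 + 1/(-171570 + I*sqrt(824678)))*(1/1954674) = 112783/108593 + 1/(1954674*(-171570 + I*sqrt(824678)))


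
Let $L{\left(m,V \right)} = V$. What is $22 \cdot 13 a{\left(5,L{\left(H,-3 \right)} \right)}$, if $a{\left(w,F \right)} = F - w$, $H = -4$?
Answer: $-2288$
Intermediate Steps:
$22 \cdot 13 a{\left(5,L{\left(H,-3 \right)} \right)} = 22 \cdot 13 \left(-3 - 5\right) = 286 \left(-3 - 5\right) = 286 \left(-8\right) = -2288$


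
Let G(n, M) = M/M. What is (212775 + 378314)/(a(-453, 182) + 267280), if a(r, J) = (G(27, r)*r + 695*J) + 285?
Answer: 591089/393602 ≈ 1.5017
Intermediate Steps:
G(n, M) = 1
a(r, J) = 285 + r + 695*J (a(r, J) = (1*r + 695*J) + 285 = (r + 695*J) + 285 = 285 + r + 695*J)
(212775 + 378314)/(a(-453, 182) + 267280) = (212775 + 378314)/((285 - 453 + 695*182) + 267280) = 591089/((285 - 453 + 126490) + 267280) = 591089/(126322 + 267280) = 591089/393602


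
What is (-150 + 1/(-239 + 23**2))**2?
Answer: 1892163001/84100 ≈ 22499.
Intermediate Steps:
(-150 + 1/(-239 + 23**2))**2 = (-150 + 1/(-239 + 529))**2 = (-150 + 1/290)**2 = (-43499/290)**2 = 1892163001/84100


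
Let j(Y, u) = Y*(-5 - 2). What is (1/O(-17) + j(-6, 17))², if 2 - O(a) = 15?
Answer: 297025/169 ≈ 1757.5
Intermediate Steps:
O(a) = -13 (O(a) = 2 - 1*15 = 2 - 15 = -13)
j(Y, u) = -7*Y (j(Y, u) = Y*(-7) = -7*Y)
(1/O(-17) + j(-6, 17))² = (1/(-13) - 7*(-6))² = (-1/13 + 42)² = (545/13)² = 297025/169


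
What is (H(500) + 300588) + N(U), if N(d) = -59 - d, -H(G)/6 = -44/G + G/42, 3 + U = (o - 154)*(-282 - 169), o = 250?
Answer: 300787462/875 ≈ 3.4376e+5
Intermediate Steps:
U = -43299 (U = -3 + (250 - 154)*(-282 - 169) = -3 + 96*(-451) = -3 - 43296 = -43299)
H(G) = 264/G - G/7 (H(G) = -6*(-44/G + G/42) = 264/G - G/7)
(H(500) + 300588) + N(U) = ((264/500 - 1/7*500) + 300588) + (-59 - 1*(-43299)) = ((264*(1/500) - 500/7) + 300588) + (-59 + 43299) = ((66/125 - 500/7) + 300588) + 43240 = (-62038/875 + 300588) + 43240 = 262952462/875 + 43240 = 300787462/875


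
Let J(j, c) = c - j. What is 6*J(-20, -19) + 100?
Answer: 106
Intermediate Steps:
6*J(-20, -19) + 100 = 6*(-19 - 1*(-20)) + 100 = 6*(-19 + 20) + 100 = 6*1 + 100 = 6 + 100 = 106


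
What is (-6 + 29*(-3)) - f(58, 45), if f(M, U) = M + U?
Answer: -196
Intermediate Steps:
(-6 + 29*(-3)) - f(58, 45) = (-6 + 29*(-3)) - (58 + 45) = (-6 - 87) - 1*103 = -93 - 103 = -196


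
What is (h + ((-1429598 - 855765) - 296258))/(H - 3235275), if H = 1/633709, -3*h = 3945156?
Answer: 224486977287/186383898634 ≈ 1.2044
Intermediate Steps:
h = -1315052 (h = -⅓*3945156 = -1315052)
H = 1/633709 ≈ 1.5780e-6
(h + ((-1429598 - 855765) - 296258))/(H - 3235275) = (-1315052 + ((-1429598 - 855765) - 296258))/(1/633709 - 3235275) = (-1315052 + (-2285363 - 296258))/(-2050222884974/633709) = (-1315052 - 2581621)*(-633709/2050222884974) = -3896673*(-633709/2050222884974) = 224486977287/186383898634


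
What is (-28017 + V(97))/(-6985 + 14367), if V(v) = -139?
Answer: -14078/3691 ≈ -3.8141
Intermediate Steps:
(-28017 + V(97))/(-6985 + 14367) = (-28017 - 139)/(-6985 + 14367) = -28156/7382 = -28156*1/7382 = -14078/3691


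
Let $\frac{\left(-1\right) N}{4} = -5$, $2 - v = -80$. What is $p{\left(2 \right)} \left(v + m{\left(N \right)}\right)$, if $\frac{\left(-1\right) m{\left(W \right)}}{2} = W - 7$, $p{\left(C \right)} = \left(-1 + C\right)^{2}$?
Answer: $56$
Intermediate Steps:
$v = 82$ ($v = 2 - -80 = 2 + 80 = 82$)
$N = 20$ ($N = \left(-4\right) \left(-5\right) = 20$)
$m{\left(W \right)} = 14 - 2 W$ ($m{\left(W \right)} = - 2 \left(W - 7\right) = - 2 \left(-7 + W\right) = 14 - 2 W$)
$p{\left(2 \right)} \left(v + m{\left(N \right)}\right) = \left(-1 + 2\right)^{2} \left(82 + \left(14 - 40\right)\right) = 1^{2} \left(82 + \left(14 - 40\right)\right) = 1 \left(82 - 26\right) = 1 \cdot 56 = 56$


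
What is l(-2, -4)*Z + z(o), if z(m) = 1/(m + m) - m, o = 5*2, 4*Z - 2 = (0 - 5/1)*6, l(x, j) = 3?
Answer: -619/20 ≈ -30.950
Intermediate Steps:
Z = -7 (Z = 1/2 + ((0 - 5/1)*6)/4 = 1/2 + ((0 - 5*1)*6)/4 = 1/2 + ((0 - 5)*6)/4 = 1/2 + (-5*6)/4 = 1/2 + (1/4)*(-30) = 1/2 - 15/2 = -7)
o = 10
z(m) = 1/(2*m) - m
l(-2, -4)*Z + z(o) = 3*(-7) + ((1/2)/10 - 1*10) = -21 + ((1/2)*(1/10) - 10) = -21 + (1/20 - 10) = -21 - 199/20 = -619/20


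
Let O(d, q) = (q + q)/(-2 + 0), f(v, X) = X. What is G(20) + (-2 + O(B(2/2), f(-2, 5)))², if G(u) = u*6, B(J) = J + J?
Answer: 169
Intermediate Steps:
B(J) = 2*J
O(d, q) = -q (O(d, q) = (2*q)/(-2) = (2*q)*(-½) = -q)
G(u) = 6*u
G(20) + (-2 + O(B(2/2), f(-2, 5)))² = 6*20 + (-2 - 1*5)² = 120 + (-2 - 5)² = 120 + (-7)² = 120 + 49 = 169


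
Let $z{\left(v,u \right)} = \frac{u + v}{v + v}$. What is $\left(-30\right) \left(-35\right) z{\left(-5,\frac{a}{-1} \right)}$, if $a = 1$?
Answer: $630$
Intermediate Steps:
$z{\left(v,u \right)} = \frac{u + v}{2 v}$
$\left(-30\right) \left(-35\right) z{\left(-5,\frac{a}{-1} \right)} = \left(-30\right) \left(-35\right) \frac{1 \frac{1}{-1} - 5}{2 \left(-5\right)} = 1050 \cdot \frac{1}{2} \left(- \frac{1}{5}\right) \left(1 \left(-1\right) - 5\right) = 1050 \cdot \frac{1}{2} \left(- \frac{1}{5}\right) \left(-1 - 5\right) = 1050 \cdot \frac{1}{2} \left(- \frac{1}{5}\right) \left(-6\right) = 1050 \cdot \frac{3}{5} = 630$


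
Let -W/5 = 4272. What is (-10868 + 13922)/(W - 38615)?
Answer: -3054/59975 ≈ -0.050921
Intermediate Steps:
W = -21360 (W = -5*4272 = -21360)
(-10868 + 13922)/(W - 38615) = (-10868 + 13922)/(-21360 - 38615) = 3054/(-59975) = 3054*(-1/59975) = -3054/59975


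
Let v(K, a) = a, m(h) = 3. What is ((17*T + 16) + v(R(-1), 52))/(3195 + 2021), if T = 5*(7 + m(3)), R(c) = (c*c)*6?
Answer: 459/2608 ≈ 0.17600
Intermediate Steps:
R(c) = 6*c² (R(c) = c²*6 = 6*c²)
T = 50 (T = 5*(7 + 3) = 5*10 = 50)
((17*T + 16) + v(R(-1), 52))/(3195 + 2021) = ((17*50 + 16) + 52)/(3195 + 2021) = ((850 + 16) + 52)/5216 = (866 + 52)*(1/5216) = 918*(1/5216) = 459/2608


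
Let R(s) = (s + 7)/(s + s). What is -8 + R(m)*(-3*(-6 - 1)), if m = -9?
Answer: -17/3 ≈ -5.6667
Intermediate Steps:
R(s) = (7 + s)/(2*s) (R(s) = (7 + s)/((2*s)) = (7 + s)*(1/(2*s)) = (7 + s)/(2*s))
-8 + R(m)*(-3*(-6 - 1)) = -8 + ((1/2)*(7 - 9)/(-9))*(-3*(-6 - 1)) = -8 + ((1/2)*(-1/9)*(-2))*(-3*(-7)) = -8 + (1/9)*21 = -8 + 7/3 = -17/3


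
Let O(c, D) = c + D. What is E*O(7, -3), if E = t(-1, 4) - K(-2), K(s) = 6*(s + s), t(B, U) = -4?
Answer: 80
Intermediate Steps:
O(c, D) = D + c
K(s) = 12*s (K(s) = 6*(2*s) = 12*s)
E = 20 (E = -4 - 12*(-2) = -4 - 1*(-24) = -4 + 24 = 20)
E*O(7, -3) = 20*(-3 + 7) = 20*4 = 80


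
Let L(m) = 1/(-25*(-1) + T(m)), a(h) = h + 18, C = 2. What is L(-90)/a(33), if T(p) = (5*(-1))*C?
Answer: 1/765 ≈ 0.0013072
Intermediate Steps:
a(h) = 18 + h
T(p) = -10 (T(p) = (5*(-1))*2 = -5*2 = -10)
L(m) = 1/15 (L(m) = 1/(-25*(-1) - 10) = 1/(25 - 10) = 1/15)
L(-90)/a(33) = 1/(15*(18 + 33)) = (1/15)/51 = (1/15)*(1/51) = 1/765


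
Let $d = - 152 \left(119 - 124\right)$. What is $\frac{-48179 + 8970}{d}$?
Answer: $- \frac{39209}{760} \approx -51.591$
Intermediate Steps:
$d = 760$ ($d = \left(-152\right) \left(-5\right) = 760$)
$\frac{-48179 + 8970}{d} = \frac{-48179 + 8970}{760} = \left(-39209\right) \frac{1}{760} = - \frac{39209}{760}$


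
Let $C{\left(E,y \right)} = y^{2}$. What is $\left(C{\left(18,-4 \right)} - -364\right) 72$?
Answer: $27360$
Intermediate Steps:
$\left(C{\left(18,-4 \right)} - -364\right) 72 = \left(\left(-4\right)^{2} - -364\right) 72 = \left(16 + 364\right) 72 = 380 \cdot 72 = 27360$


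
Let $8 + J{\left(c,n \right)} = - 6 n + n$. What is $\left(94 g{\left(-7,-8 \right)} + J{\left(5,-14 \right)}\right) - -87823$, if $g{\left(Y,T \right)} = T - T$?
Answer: $87885$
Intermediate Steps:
$J{\left(c,n \right)} = -8 - 5 n$ ($J{\left(c,n \right)} = -8 + \left(- 6 n + n\right) = -8 - 5 n$)
$g{\left(Y,T \right)} = 0$
$\left(94 g{\left(-7,-8 \right)} + J{\left(5,-14 \right)}\right) - -87823 = \left(94 \cdot 0 - -62\right) - -87823 = \left(0 + \left(-8 + 70\right)\right) + 87823 = \left(0 + 62\right) + 87823 = 62 + 87823 = 87885$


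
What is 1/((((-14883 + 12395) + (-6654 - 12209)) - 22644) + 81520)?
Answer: 1/37525 ≈ 2.6649e-5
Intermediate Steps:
1/((((-14883 + 12395) + (-6654 - 12209)) - 22644) + 81520) = 1/(((-2488 - 18863) - 22644) + 81520) = 1/((-21351 - 22644) + 81520) = 1/(-43995 + 81520) = 1/37525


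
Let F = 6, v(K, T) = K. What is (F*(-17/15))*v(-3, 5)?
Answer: 102/5 ≈ 20.400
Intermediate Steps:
(F*(-17/15))*v(-3, 5) = (6*(-17/15))*(-3) = -34/5*(-3) = 102/5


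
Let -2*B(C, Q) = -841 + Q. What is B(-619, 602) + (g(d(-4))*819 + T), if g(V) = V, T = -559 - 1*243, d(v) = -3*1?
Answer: -6279/2 ≈ -3139.5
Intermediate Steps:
d(v) = -3
T = -802 (T = -559 - 243 = -802)
B(C, Q) = 841/2 - Q/2 (B(C, Q) = -(-841 + Q)/2 = 841/2 - Q/2)
B(-619, 602) + (g(d(-4))*819 + T) = (841/2 - ½*602) + (-3*819 - 802) = (841/2 - 301) + (-2457 - 802) = 239/2 - 3259 = -6279/2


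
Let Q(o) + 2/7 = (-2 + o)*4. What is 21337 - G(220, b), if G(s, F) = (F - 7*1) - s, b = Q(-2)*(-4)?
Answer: 150492/7 ≈ 21499.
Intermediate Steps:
Q(o) = -58/7 + 4*o (Q(o) = -2/7 + (-2 + o)*4 = -2/7 + (-8 + 4*o) = -58/7 + 4*o)
b = 456/7 (b = (-58/7 + 4*(-2))*(-4) = (-58/7 - 8)*(-4) = -114/7*(-4) = 456/7 ≈ 65.143)
G(s, F) = -7 + F - s (G(s, F) = (F - 7) - s = (-7 + F) - s = -7 + F - s)
21337 - G(220, b) = 21337 - (-7 + 456/7 - 1*220) = 21337 - (-7 + 456/7 - 220) = 21337 - 1*(-1133/7) = 21337 + 1133/7 = 150492/7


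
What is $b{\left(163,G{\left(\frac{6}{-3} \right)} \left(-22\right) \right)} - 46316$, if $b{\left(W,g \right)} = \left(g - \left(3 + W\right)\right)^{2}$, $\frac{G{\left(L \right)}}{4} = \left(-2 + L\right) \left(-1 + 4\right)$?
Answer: $745784$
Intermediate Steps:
$G{\left(L \right)} = -24 + 12 L$ ($G{\left(L \right)} = 4 \left(-2 + L\right) \left(-1 + 4\right) = 4 \left(-2 + L\right) 3 = 4 \left(-6 + 3 L\right) = -24 + 12 L$)
$b{\left(W,g \right)} = \left(-3 + g - W\right)^{2}$
$b{\left(163,G{\left(\frac{6}{-3} \right)} \left(-22\right) \right)} - 46316 = \left(3 + 163 - \left(-24 + 12 \frac{6}{-3}\right) \left(-22\right)\right)^{2} - 46316 = \left(3 + 163 - \left(-24 + 12 \cdot 6 \left(- \frac{1}{3}\right)\right) \left(-22\right)\right)^{2} - 46316 = \left(3 + 163 - \left(-24 + 12 \left(-2\right)\right) \left(-22\right)\right)^{2} - 46316 = \left(3 + 163 - \left(-24 - 24\right) \left(-22\right)\right)^{2} - 46316 = \left(3 + 163 - \left(-48\right) \left(-22\right)\right)^{2} - 46316 = \left(3 + 163 - 1056\right)^{2} - 46316 = \left(-890\right)^{2} - 46316 = 792100 - 46316 = 745784$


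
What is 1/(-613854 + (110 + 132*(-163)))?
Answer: -1/635260 ≈ -1.5742e-6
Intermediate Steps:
1/(-613854 + (110 + 132*(-163))) = 1/(-613854 + (110 - 21516)) = 1/(-613854 - 21406) = 1/(-635260) = -1/635260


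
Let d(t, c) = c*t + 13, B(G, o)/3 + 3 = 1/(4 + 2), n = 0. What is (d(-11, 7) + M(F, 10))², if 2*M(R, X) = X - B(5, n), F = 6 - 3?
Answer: 47961/16 ≈ 2997.6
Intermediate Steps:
B(G, o) = -17/2 (B(G, o) = -9 + 3/(4 + 2) = -9 + 3/6 = -9 + 3*(⅙) = -9 + ½ = -17/2)
d(t, c) = 13 + c*t
F = 3
M(R, X) = 17/4 + X/2 (M(R, X) = (X - 1*(-17/2))/2 = (X + 17/2)/2 = (17/2 + X)/2 = 17/4 + X/2)
(d(-11, 7) + M(F, 10))² = ((13 + 7*(-11)) + (17/4 + (½)*10))² = ((13 - 77) + (17/4 + 5))² = (-64 + 37/4)² = (-219/4)² = 47961/16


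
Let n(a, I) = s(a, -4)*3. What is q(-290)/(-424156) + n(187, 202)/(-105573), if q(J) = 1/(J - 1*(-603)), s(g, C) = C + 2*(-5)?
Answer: 1858616401/4671986298148 ≈ 0.00039782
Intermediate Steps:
s(g, C) = -10 + C (s(g, C) = C - 10 = -10 + C)
q(J) = 1/(603 + J) (q(J) = 1/(J + 603) = 1/(603 + J))
n(a, I) = -42 (n(a, I) = (-10 - 4)*3 = -14*3 = -42)
q(-290)/(-424156) + n(187, 202)/(-105573) = 1/((603 - 290)*(-424156)) - 42/(-105573) = -1/424156/313 - 42*(-1/105573) = (1/313)*(-1/424156) + 14/35191 = -1/132760828 + 14/35191 = 1858616401/4671986298148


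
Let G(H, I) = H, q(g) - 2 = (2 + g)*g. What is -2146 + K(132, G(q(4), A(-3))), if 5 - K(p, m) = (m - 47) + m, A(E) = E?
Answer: -2146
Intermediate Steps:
q(g) = 2 + g*(2 + g) (q(g) = 2 + (2 + g)*g = 2 + g*(2 + g))
K(p, m) = 52 - 2*m (K(p, m) = 5 - ((m - 47) + m) = 5 - ((-47 + m) + m) = 5 - (-47 + 2*m) = 5 + (47 - 2*m) = 52 - 2*m)
-2146 + K(132, G(q(4), A(-3))) = -2146 + (52 - 2*(2 + 4² + 2*4)) = -2146 + (52 - 2*(2 + 16 + 8)) = -2146 + (52 - 2*26) = -2146 + (52 - 52) = -2146 + 0 = -2146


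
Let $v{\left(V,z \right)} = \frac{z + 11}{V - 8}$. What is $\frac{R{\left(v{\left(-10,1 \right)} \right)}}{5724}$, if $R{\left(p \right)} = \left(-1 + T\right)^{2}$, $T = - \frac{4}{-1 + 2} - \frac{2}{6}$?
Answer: $\frac{64}{12879} \approx 0.0049693$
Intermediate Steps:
$T = - \frac{13}{3}$ ($T = - \frac{4}{1} - \frac{1}{3} = \left(-4\right) 1 - \frac{1}{3} = -4 - \frac{1}{3} = - \frac{13}{3} \approx -4.3333$)
$v{\left(V,z \right)} = \frac{11 + z}{-8 + V}$
$R{\left(p \right)} = \frac{256}{9}$ ($R{\left(p \right)} = \left(-1 - \frac{13}{3}\right)^{2} = \left(- \frac{16}{3}\right)^{2} = \frac{256}{9}$)
$\frac{R{\left(v{\left(-10,1 \right)} \right)}}{5724} = \frac{256}{9 \cdot 5724} = \frac{256}{9} \cdot \frac{1}{5724} = \frac{64}{12879}$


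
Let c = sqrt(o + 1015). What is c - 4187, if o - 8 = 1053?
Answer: -4187 + 2*sqrt(519) ≈ -4141.4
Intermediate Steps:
o = 1061 (o = 8 + 1053 = 1061)
c = 2*sqrt(519) (c = sqrt(1061 + 1015) = sqrt(2076) = 2*sqrt(519) ≈ 45.563)
c - 4187 = 2*sqrt(519) - 4187 = -4187 + 2*sqrt(519)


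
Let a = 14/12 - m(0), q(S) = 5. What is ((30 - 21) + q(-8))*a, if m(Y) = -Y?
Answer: 49/3 ≈ 16.333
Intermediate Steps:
a = 7/6 (a = 14/12 - (-1)*0 = 14*(1/12) - 1*0 = 7/6 + 0 = 7/6 ≈ 1.1667)
((30 - 21) + q(-8))*a = ((30 - 21) + 5)*(7/6) = (9 + 5)*(7/6) = 14*(7/6) = 49/3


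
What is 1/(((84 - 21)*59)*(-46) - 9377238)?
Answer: -1/9548220 ≈ -1.0473e-7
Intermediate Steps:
1/(((84 - 21)*59)*(-46) - 9377238) = 1/((63*59)*(-46) - 9377238) = 1/(3717*(-46) - 9377238) = 1/(-170982 - 9377238) = 1/(-9548220) = -1/9548220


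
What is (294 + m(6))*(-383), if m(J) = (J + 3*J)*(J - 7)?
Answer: -103410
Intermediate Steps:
m(J) = 4*J*(-7 + J) (m(J) = (4*J)*(-7 + J) = 4*J*(-7 + J))
(294 + m(6))*(-383) = (294 + 4*6*(-7 + 6))*(-383) = (294 + 4*6*(-1))*(-383) = (294 - 24)*(-383) = 270*(-383) = -103410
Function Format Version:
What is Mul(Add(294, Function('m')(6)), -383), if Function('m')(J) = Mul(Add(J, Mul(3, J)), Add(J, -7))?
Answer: -103410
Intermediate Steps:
Function('m')(J) = Mul(4, J, Add(-7, J)) (Function('m')(J) = Mul(Mul(4, J), Add(-7, J)) = Mul(4, J, Add(-7, J)))
Mul(Add(294, Function('m')(6)), -383) = Mul(Add(294, Mul(4, 6, Add(-7, 6))), -383) = Mul(Add(294, Mul(4, 6, -1)), -383) = Mul(Add(294, -24), -383) = Mul(270, -383) = -103410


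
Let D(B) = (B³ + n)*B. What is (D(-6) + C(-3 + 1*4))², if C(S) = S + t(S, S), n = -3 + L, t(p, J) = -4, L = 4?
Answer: 1656369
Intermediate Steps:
n = 1 (n = -3 + 4 = 1)
C(S) = -4 + S (C(S) = S - 4 = -4 + S)
D(B) = B*(1 + B³) (D(B) = (B³ + 1)*B = (1 + B³)*B = B*(1 + B³))
(D(-6) + C(-3 + 1*4))² = ((-6 + (-6)⁴) + (-4 + (-3 + 1*4)))² = ((-6 + 1296) + (-4 + (-3 + 4)))² = (1290 + (-4 + 1))² = (1290 - 3)² = 1287² = 1656369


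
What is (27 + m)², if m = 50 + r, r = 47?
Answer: 15376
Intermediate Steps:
m = 97 (m = 50 + 47 = 97)
(27 + m)² = (27 + 97)² = 124² = 15376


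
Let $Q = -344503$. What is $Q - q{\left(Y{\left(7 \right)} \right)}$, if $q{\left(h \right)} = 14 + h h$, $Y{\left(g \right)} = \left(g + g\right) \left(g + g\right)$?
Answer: $-382933$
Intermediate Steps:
$Y{\left(g \right)} = 4 g^{2}$ ($Y{\left(g \right)} = 2 g 2 g = 4 g^{2}$)
$q{\left(h \right)} = 14 + h^{2}$
$Q - q{\left(Y{\left(7 \right)} \right)} = -344503 - \left(14 + \left(4 \cdot 7^{2}\right)^{2}\right) = -344503 - \left(14 + \left(4 \cdot 49\right)^{2}\right) = -344503 - \left(14 + 196^{2}\right) = -344503 - \left(14 + 38416\right) = -344503 - 38430 = -382933$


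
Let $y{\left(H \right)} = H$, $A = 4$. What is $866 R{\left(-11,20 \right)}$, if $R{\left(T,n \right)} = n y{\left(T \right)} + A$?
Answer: $-187056$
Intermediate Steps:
$R{\left(T,n \right)} = 4 + T n$ ($R{\left(T,n \right)} = n T + 4 = T n + 4 = 4 + T n$)
$866 R{\left(-11,20 \right)} = 866 \left(4 - 220\right) = 866 \left(-216\right) = -187056$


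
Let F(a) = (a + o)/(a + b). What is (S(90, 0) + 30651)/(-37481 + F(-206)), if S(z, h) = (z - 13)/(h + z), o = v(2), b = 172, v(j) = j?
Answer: -2758667/3372750 ≈ -0.81793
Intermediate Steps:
o = 2
F(a) = (2 + a)/(172 + a) (F(a) = (a + 2)/(a + 172) = (2 + a)/(172 + a))
S(z, h) = (-13 + z)/(h + z)
(S(90, 0) + 30651)/(-37481 + F(-206)) = ((-13 + 90)/(0 + 90) + 30651)/(-37481 + (2 - 206)/(172 - 206)) = (77/90 + 30651)/(-37481 - 204/(-34)) = ((1/90)*77 + 30651)/(-37481 - 1/34*(-204)) = (77/90 + 30651)/(-37481 + 6) = (2758667/90)/(-37475) = (2758667/90)*(-1/37475) = -2758667/3372750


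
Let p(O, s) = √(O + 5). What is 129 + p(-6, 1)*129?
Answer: 129 + 129*I ≈ 129.0 + 129.0*I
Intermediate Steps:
p(O, s) = √(5 + O)
129 + p(-6, 1)*129 = 129 + √(5 - 6)*129 = 129 + √(-1)*129 = 129 + I*129 = 129 + 129*I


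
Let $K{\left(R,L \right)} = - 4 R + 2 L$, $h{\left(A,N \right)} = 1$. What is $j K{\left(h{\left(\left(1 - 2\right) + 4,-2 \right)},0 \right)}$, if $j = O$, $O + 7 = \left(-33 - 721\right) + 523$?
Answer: $952$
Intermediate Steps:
$O = -238$ ($O = -7 + \left(\left(-33 - 721\right) + 523\right) = -7 + \left(-754 + 523\right) = -7 - 231 = -238$)
$j = -238$
$j K{\left(h{\left(\left(1 - 2\right) + 4,-2 \right)},0 \right)} = - 238 \left(\left(-4\right) 1 + 2 \cdot 0\right) = - 238 \left(-4 + 0\right) = \left(-238\right) \left(-4\right) = 952$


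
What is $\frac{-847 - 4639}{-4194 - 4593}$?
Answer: $\frac{5486}{8787} \approx 0.62433$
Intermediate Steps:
$\frac{-847 - 4639}{-4194 - 4593} = - \frac{5486}{-8787} = \left(-5486\right) \left(- \frac{1}{8787}\right) = \frac{5486}{8787}$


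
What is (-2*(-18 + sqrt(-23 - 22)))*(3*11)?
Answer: 1188 - 198*I*sqrt(5) ≈ 1188.0 - 442.74*I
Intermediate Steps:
(-2*(-18 + sqrt(-23 - 22)))*(3*11) = -2*(-18 + sqrt(-45))*33 = -2*(-18 + 3*I*sqrt(5))*33 = (36 - 6*I*sqrt(5))*33 = 1188 - 198*I*sqrt(5)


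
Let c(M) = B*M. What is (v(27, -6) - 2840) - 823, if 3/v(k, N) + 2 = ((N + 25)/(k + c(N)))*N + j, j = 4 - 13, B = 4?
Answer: -179490/49 ≈ -3663.1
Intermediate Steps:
c(M) = 4*M
j = -9
v(k, N) = 3/(-11 + N*(25 + N)/(k + 4*N)) (v(k, N) = 3/(-2 + (((N + 25)/(k + 4*N))*N - 9)) = 3/(-2 + (((25 + N)/(k + 4*N))*N - 9)) = 3/(-2 + (N*(25 + N)/(k + 4*N) - 9)) = 3/(-2 + (-9 + N*(25 + N)/(k + 4*N))) = 3/(-11 + N*(25 + N)/(k + 4*N)))
(v(27, -6) - 2840) - 823 = (3*(-1*27 - 4*(-6))/(-1*(-6)² + 11*27 + 19*(-6)) - 2840) - 823 = (3*(-27 + 24)/(-1*36 + 297 - 114) - 2840) - 823 = (3*(-3)/(-36 + 297 - 114) - 2840) - 823 = (3*(-3)/147 - 2840) - 823 = (3*(1/147)*(-3) - 2840) - 823 = (-3/49 - 2840) - 823 = -139163/49 - 823 = -179490/49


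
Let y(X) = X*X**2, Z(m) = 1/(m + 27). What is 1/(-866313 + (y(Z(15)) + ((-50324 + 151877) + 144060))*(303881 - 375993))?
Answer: -9261/164035564092923 ≈ -5.6457e-11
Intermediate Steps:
Z(m) = 1/(27 + m)
y(X) = X**3
1/(-866313 + (y(Z(15)) + ((-50324 + 151877) + 144060))*(303881 - 375993)) = 1/(-866313 + ((1/(27 + 15))**3 + ((-50324 + 151877) + 144060))*(303881 - 375993)) = 1/(-866313 + ((1/42)**3 + (101553 + 144060))*(-72112)) = 1/(-866313 + ((1/42)**3 + 245613)*(-72112)) = 1/(-866313 + (1/74088 + 245613)*(-72112)) = 1/(-866313 + (18196975945/74088)*(-72112)) = 1/(-866313 - 164027541168230/9261) = 1/(-164035564092923/9261) = -9261/164035564092923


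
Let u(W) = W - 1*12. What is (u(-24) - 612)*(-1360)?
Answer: 881280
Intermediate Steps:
u(W) = -12 + W (u(W) = W - 12 = -12 + W)
(u(-24) - 612)*(-1360) = ((-12 - 24) - 612)*(-1360) = (-36 - 612)*(-1360) = -648*(-1360) = 881280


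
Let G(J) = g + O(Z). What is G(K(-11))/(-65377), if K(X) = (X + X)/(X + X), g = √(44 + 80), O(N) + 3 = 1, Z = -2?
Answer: 2/65377 - 2*√31/65377 ≈ -0.00013974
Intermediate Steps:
O(N) = -2 (O(N) = -3 + 1 = -2)
g = 2*√31 (g = √124 = 2*√31 ≈ 11.136)
K(X) = 1 (K(X) = (2*X)/((2*X)) = (2*X)*(1/(2*X)) = 1)
G(J) = -2 + 2*√31 (G(J) = 2*√31 - 2 = -2 + 2*√31)
G(K(-11))/(-65377) = (-2 + 2*√31)/(-65377) = (-2 + 2*√31)*(-1/65377) = 2/65377 - 2*√31/65377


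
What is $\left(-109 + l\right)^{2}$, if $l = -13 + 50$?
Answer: $5184$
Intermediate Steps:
$l = 37$
$\left(-109 + l\right)^{2} = \left(-109 + 37\right)^{2} = \left(-72\right)^{2} = 5184$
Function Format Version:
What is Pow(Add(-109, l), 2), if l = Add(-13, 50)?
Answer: 5184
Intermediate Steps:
l = 37
Pow(Add(-109, l), 2) = Pow(Add(-109, 37), 2) = Pow(-72, 2) = 5184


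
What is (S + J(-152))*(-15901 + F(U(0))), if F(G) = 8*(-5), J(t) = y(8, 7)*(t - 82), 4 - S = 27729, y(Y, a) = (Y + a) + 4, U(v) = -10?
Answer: 512837911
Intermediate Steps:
y(Y, a) = 4 + Y + a
S = -27725 (S = 4 - 1*27729 = 4 - 27729 = -27725)
J(t) = -1558 + 19*t (J(t) = (4 + 8 + 7)*(t - 82) = 19*(-82 + t) = -1558 + 19*t)
F(G) = -40
(S + J(-152))*(-15901 + F(U(0))) = (-27725 + (-1558 + 19*(-152)))*(-15901 - 40) = (-27725 + (-1558 - 2888))*(-15941) = (-27725 - 4446)*(-15941) = -32171*(-15941) = 512837911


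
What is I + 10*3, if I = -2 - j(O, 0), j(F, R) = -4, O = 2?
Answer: 32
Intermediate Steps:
I = 2 (I = -2 - 1*(-4) = -2 + 4 = 2)
I + 10*3 = 2 + 10*3 = 2 + 30 = 32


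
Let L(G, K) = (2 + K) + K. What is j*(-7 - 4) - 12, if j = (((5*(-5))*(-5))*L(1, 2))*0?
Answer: -12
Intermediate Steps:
L(G, K) = 2 + 2*K
j = 0 (j = (((5*(-5))*(-5))*(2 + 2*2))*0 = ((-25*(-5))*(2 + 4))*0 = (125*6)*0 = 750*0 = 0)
j*(-7 - 4) - 12 = 0*(-7 - 4) - 12 = 0*(-11) - 12 = 0 - 12 = -12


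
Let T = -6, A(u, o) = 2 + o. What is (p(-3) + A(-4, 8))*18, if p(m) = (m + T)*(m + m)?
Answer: 1152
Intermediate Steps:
p(m) = 2*m*(-6 + m) (p(m) = (m - 6)*(m + m) = (-6 + m)*(2*m) = 2*m*(-6 + m))
(p(-3) + A(-4, 8))*18 = (2*(-3)*(-6 - 3) + (2 + 8))*18 = (2*(-3)*(-9) + 10)*18 = (54 + 10)*18 = 64*18 = 1152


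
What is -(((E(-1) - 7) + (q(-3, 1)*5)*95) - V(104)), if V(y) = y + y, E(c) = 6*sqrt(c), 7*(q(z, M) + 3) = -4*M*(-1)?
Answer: 9580/7 - 6*I ≈ 1368.6 - 6.0*I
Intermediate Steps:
q(z, M) = -3 + 4*M/7 (q(z, M) = -3 + (-4*M*(-1))/7 = -3 + (4*M)/7 = -3 + 4*M/7)
V(y) = 2*y
-(((E(-1) - 7) + (q(-3, 1)*5)*95) - V(104)) = -(((6*sqrt(-1) - 7) + ((-3 + (4/7)*1)*5)*95) - 2*104) = -(((6*I - 7) + ((-3 + 4/7)*5)*95) - 1*208) = -(((-7 + 6*I) - 17/7*5*95) - 208) = -(((-7 + 6*I) - 85/7*95) - 208) = -(((-7 + 6*I) - 8075/7) - 208) = -((-8124/7 + 6*I) - 208) = -(-9580/7 + 6*I) = 9580/7 - 6*I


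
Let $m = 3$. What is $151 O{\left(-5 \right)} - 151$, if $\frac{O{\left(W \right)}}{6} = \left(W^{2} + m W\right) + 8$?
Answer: $16157$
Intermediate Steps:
$O{\left(W \right)} = 48 + 6 W^{2} + 18 W$ ($O{\left(W \right)} = 6 \left(\left(W^{2} + 3 W\right) + 8\right) = 6 \left(8 + W^{2} + 3 W\right) = 48 + 6 W^{2} + 18 W$)
$151 O{\left(-5 \right)} - 151 = 151 \left(48 + 6 \left(-5\right)^{2} + 18 \left(-5\right)\right) - 151 = 151 \left(48 + 6 \cdot 25 - 90\right) - 151 = 151 \left(48 + 150 - 90\right) - 151 = 151 \cdot 108 - 151 = 16308 - 151 = 16157$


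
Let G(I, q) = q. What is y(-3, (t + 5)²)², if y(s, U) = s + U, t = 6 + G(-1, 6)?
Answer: 81796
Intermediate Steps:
t = 12 (t = 6 + 6 = 12)
y(s, U) = U + s
y(-3, (t + 5)²)² = ((12 + 5)² - 3)² = (17² - 3)² = (289 - 3)² = 286² = 81796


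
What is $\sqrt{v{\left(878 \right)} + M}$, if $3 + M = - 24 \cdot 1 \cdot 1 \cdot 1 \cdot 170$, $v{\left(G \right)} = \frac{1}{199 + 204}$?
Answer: $\frac{2 i \sqrt{165778886}}{403} \approx 63.898 i$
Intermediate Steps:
$v{\left(G \right)} = \frac{1}{403}$
$M = -4083$ ($M = -3 + - 24 \cdot 1 \cdot 1 \cdot 1 \cdot 170 = -3 + - 24 \cdot 1 \cdot 1 \cdot 170 = -3 + \left(-24\right) 1 \cdot 170 = -3 - 4080 = -4083$)
$\sqrt{v{\left(878 \right)} + M} = \sqrt{\frac{1}{403} - 4083} = \sqrt{- \frac{1645448}{403}} = \frac{2 i \sqrt{165778886}}{403}$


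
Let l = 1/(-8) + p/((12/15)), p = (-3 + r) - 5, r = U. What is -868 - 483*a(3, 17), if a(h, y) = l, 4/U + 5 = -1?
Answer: 35399/8 ≈ 4424.9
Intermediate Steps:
U = -⅔ (U = 4/(-5 - 1) = 4/(-6) = 4*(-⅙) = -⅔ ≈ -0.66667)
r = -⅔ ≈ -0.66667
p = -26/3 (p = (-3 - ⅔) - 5 = -11/3 - 5 = -26/3 ≈ -8.6667)
l = -263/24 (l = 1/(-8) - 26/(3*(12/15)) = 1*(-⅛) - 26/(3*(12*(1/15))) = -⅛ - 26/(3*⅘) = -⅛ - 26/3*5/4 = -⅛ - 65/6 = -263/24 ≈ -10.958)
a(h, y) = -263/24
-868 - 483*a(3, 17) = -868 - 483*(-263/24) = -868 + 42343/8 = 35399/8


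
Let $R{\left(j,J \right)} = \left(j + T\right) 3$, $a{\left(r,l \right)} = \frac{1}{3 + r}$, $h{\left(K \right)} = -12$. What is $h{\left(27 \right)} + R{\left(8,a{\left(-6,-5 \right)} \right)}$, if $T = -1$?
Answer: $9$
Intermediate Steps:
$R{\left(j,J \right)} = -3 + 3 j$ ($R{\left(j,J \right)} = \left(j - 1\right) 3 = \left(-1 + j\right) 3 = -3 + 3 j$)
$h{\left(27 \right)} + R{\left(8,a{\left(-6,-5 \right)} \right)} = -12 + \left(-3 + 3 \cdot 8\right) = -12 + \left(-3 + 24\right) = -12 + 21 = 9$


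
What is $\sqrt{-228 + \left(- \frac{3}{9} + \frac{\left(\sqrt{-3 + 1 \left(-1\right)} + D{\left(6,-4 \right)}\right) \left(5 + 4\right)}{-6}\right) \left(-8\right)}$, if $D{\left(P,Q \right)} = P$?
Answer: $\frac{2 \sqrt{-345 + 54 i}}{3} \approx 0.96615 + 12.42 i$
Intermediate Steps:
$\sqrt{-228 + \left(- \frac{3}{9} + \frac{\left(\sqrt{-3 + 1 \left(-1\right)} + D{\left(6,-4 \right)}\right) \left(5 + 4\right)}{-6}\right) \left(-8\right)} = \sqrt{-228 + \left(- \frac{3}{9} + \frac{\left(\sqrt{-3 + 1 \left(-1\right)} + 6\right) \left(5 + 4\right)}{-6}\right) \left(-8\right)} = \sqrt{-228 + \left(\left(-3\right) \frac{1}{9} + \left(\sqrt{-3 - 1} + 6\right) 9 \left(- \frac{1}{6}\right)\right) \left(-8\right)} = \sqrt{-228 + \left(- \frac{1}{3} + \left(\sqrt{-4} + 6\right) 9 \left(- \frac{1}{6}\right)\right) \left(-8\right)} = \sqrt{-228 + \left(- \frac{1}{3} + \left(2 i + 6\right) 9 \left(- \frac{1}{6}\right)\right) \left(-8\right)} = \sqrt{-228 + \left(- \frac{1}{3} + \left(6 + 2 i\right) 9 \left(- \frac{1}{6}\right)\right) \left(-8\right)} = \sqrt{-228 + \left(- \frac{1}{3} + \left(54 + 18 i\right) \left(- \frac{1}{6}\right)\right) \left(-8\right)} = \sqrt{-228 + \left(- \frac{1}{3} - \left(9 + 3 i\right)\right) \left(-8\right)} = \sqrt{-228 + \left(- \frac{28}{3} - 3 i\right) \left(-8\right)} = \sqrt{-228 + \left(\frac{224}{3} + 24 i\right)} = \sqrt{- \frac{460}{3} + 24 i}$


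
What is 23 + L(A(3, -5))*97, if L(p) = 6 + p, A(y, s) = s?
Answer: 120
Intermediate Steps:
23 + L(A(3, -5))*97 = 23 + (6 - 5)*97 = 23 + 1*97 = 23 + 97 = 120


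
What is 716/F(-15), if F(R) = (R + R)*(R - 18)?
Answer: 358/495 ≈ 0.72323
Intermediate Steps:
F(R) = 2*R*(-18 + R) (F(R) = (2*R)*(-18 + R) = 2*R*(-18 + R))
716/F(-15) = 716/((2*(-15)*(-18 - 15))) = 716/((2*(-15)*(-33))) = 716/990 = 716*(1/990) = 358/495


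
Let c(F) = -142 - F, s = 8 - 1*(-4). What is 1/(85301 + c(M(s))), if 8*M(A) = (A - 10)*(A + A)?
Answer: 1/85153 ≈ 1.1744e-5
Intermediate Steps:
s = 12 (s = 8 + 4 = 12)
M(A) = A*(-10 + A)/4 (M(A) = ((A - 10)*(A + A))/8 = ((-10 + A)*(2*A))/8 = (2*A*(-10 + A))/8 = A*(-10 + A)/4)
1/(85301 + c(M(s))) = 1/(85301 + (-142 - 12*(-10 + 12)/4)) = 1/(85301 + (-142 - 12*2/4)) = 1/(85301 + (-142 - 1*6)) = 1/(85301 + (-142 - 6)) = 1/(85301 - 148) = 1/85153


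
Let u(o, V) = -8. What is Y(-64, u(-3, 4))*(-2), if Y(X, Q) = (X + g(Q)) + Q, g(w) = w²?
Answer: 16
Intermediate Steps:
Y(X, Q) = Q + X + Q² (Y(X, Q) = (X + Q²) + Q = Q + X + Q²)
Y(-64, u(-3, 4))*(-2) = (-8 - 64 + (-8)²)*(-2) = (-8 - 64 + 64)*(-2) = -8*(-2) = 16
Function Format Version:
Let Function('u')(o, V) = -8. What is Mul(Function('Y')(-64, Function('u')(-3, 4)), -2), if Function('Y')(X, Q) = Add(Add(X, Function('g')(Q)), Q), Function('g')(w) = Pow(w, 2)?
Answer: 16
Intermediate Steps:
Function('Y')(X, Q) = Add(Q, X, Pow(Q, 2)) (Function('Y')(X, Q) = Add(Add(X, Pow(Q, 2)), Q) = Add(Q, X, Pow(Q, 2)))
Mul(Function('Y')(-64, Function('u')(-3, 4)), -2) = Mul(Add(-8, -64, Pow(-8, 2)), -2) = Mul(Add(-8, -64, 64), -2) = Mul(-8, -2) = 16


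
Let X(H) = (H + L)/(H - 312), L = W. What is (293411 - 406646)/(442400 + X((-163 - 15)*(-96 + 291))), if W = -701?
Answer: -3965716170/15493768211 ≈ -0.25596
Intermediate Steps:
L = -701
X(H) = (-701 + H)/(-312 + H) (X(H) = (H - 701)/(H - 312) = (-701 + H)/(-312 + H))
(293411 - 406646)/(442400 + X((-163 - 15)*(-96 + 291))) = (293411 - 406646)/(442400 + (-701 + (-163 - 15)*(-96 + 291))/(-312 + (-163 - 15)*(-96 + 291))) = -113235/(442400 + (-701 - 178*195)/(-312 - 178*195)) = -113235/(442400 + (-701 - 34710)/(-312 - 34710)) = -113235/(442400 - 35411/(-35022)) = -113235/(442400 - 1/35022*(-35411)) = -113235/(442400 + 35411/35022) = -113235/15493768211/35022 = -113235*35022/15493768211 = -3965716170/15493768211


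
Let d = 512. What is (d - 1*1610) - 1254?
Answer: -2352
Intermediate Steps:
(d - 1*1610) - 1254 = (512 - 1*1610) - 1254 = (512 - 1610) - 1254 = -1098 - 1254 = -2352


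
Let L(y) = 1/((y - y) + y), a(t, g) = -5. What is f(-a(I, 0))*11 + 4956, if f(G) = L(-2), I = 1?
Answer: 9901/2 ≈ 4950.5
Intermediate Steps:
L(y) = 1/y (L(y) = 1/(0 + y) = 1/y)
f(G) = -1/2 (f(G) = 1/(-2) = -1/2)
f(-a(I, 0))*11 + 4956 = -1/2*11 + 4956 = -11/2 + 4956 = 9901/2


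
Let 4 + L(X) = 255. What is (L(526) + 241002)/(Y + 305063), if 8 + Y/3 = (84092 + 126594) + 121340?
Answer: 241253/1301117 ≈ 0.18542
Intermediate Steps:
Y = 996054 (Y = -24 + 3*((84092 + 126594) + 121340) = -24 + 3*(210686 + 121340) = -24 + 3*332026 = -24 + 996078 = 996054)
L(X) = 251 (L(X) = -4 + 255 = 251)
(L(526) + 241002)/(Y + 305063) = (251 + 241002)/(996054 + 305063) = 241253/1301117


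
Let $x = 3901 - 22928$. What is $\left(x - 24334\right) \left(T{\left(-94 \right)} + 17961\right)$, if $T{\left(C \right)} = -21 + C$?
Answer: $-773820406$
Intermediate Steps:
$x = -19027$
$\left(x - 24334\right) \left(T{\left(-94 \right)} + 17961\right) = \left(-19027 - 24334\right) \left(\left(-21 - 94\right) + 17961\right) = - 43361 \left(-115 + 17961\right) = \left(-43361\right) 17846 = -773820406$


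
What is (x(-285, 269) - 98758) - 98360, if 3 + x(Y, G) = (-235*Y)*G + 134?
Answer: 17819288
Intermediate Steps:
x(Y, G) = 131 - 235*G*Y (x(Y, G) = -3 + ((-235*Y)*G + 134) = -3 + (-235*G*Y + 134) = -3 + (134 - 235*G*Y) = 131 - 235*G*Y)
(x(-285, 269) - 98758) - 98360 = ((131 - 235*269*(-285)) - 98758) - 98360 = ((131 + 18016275) - 98758) - 98360 = (18016406 - 98758) - 98360 = 17917648 - 98360 = 17819288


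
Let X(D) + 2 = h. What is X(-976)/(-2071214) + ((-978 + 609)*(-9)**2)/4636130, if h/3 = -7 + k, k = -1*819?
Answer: -25204456423/4801208680910 ≈ -0.0052496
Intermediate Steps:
k = -819
h = -2478 (h = 3*(-7 - 819) = 3*(-826) = -2478)
X(D) = -2480 (X(D) = -2 - 2478 = -2480)
X(-976)/(-2071214) + ((-978 + 609)*(-9)**2)/4636130 = -2480/(-2071214) + ((-978 + 609)*(-9)**2)/4636130 = -2480*(-1/2071214) - 369*81*(1/4636130) = 1240/1035607 - 29889*1/4636130 = 1240/1035607 - 29889/4636130 = -25204456423/4801208680910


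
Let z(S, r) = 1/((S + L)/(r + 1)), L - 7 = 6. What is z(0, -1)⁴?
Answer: 0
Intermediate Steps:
L = 13 (L = 7 + 6 = 13)
z(S, r) = (1 + r)/(13 + S) (z(S, r) = 1/((S + 13)/(r + 1)) = 1/((13 + S)/(1 + r)) = (1 + r)/(13 + S))
z(0, -1)⁴ = ((1 - 1)/(13 + 0))⁴ = (0/13)⁴ = ((1/13)*0)⁴ = 0⁴ = 0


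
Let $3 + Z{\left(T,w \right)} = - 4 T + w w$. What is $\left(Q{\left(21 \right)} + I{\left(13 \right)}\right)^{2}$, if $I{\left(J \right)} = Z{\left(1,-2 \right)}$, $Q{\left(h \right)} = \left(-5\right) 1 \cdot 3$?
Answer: $324$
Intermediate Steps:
$Q{\left(h \right)} = -15$ ($Q{\left(h \right)} = \left(-5\right) 3 = -15$)
$Z{\left(T,w \right)} = -3 + w^{2} - 4 T$ ($Z{\left(T,w \right)} = -3 - \left(4 T - w w\right) = -3 - \left(- w^{2} + 4 T\right) = -3 + w^{2} - 4 T$)
$I{\left(J \right)} = -3$ ($I{\left(J \right)} = -3 + \left(-2\right)^{2} - 4 = -3 + 4 - 4 = -3$)
$\left(Q{\left(21 \right)} + I{\left(13 \right)}\right)^{2} = \left(-15 - 3\right)^{2} = \left(-18\right)^{2} = 324$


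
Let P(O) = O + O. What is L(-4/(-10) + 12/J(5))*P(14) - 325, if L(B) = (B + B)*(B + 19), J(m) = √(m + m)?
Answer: 22899/25 + 33264*√10/25 ≈ 5123.6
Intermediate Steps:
J(m) = √2*√m (J(m) = √(2*m) = √2*√m)
P(O) = 2*O
L(B) = 2*B*(19 + B) (L(B) = (2*B)*(19 + B) = 2*B*(19 + B))
L(-4/(-10) + 12/J(5))*P(14) - 325 = (2*(-4/(-10) + 12/((√2*√5)))*(19 + (-4/(-10) + 12/((√2*√5)))))*(2*14) - 325 = (2*(-4*(-⅒) + 12/(√10))*(19 + (-4*(-⅒) + 12/(√10))))*28 - 325 = (2*(⅖ + 12*(√10/10))*(19 + (⅖ + 12*(√10/10))))*28 - 325 = (2*(⅖ + 6*√10/5)*(19 + (⅖ + 6*√10/5)))*28 - 325 = (2*(⅖ + 6*√10/5)*(97/5 + 6*√10/5))*28 - 325 = 56*(⅖ + 6*√10/5)*(97/5 + 6*√10/5) - 325 = -325 + 56*(⅖ + 6*√10/5)*(97/5 + 6*√10/5)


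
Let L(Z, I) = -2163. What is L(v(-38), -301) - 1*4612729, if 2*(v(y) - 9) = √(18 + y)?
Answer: -4614892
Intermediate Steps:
v(y) = 9 + √(18 + y)/2
L(v(-38), -301) - 1*4612729 = -2163 - 1*4612729 = -2163 - 4612729 = -4614892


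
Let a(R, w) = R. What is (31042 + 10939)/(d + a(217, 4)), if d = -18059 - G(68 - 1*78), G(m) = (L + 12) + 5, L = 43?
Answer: -41981/17902 ≈ -2.3450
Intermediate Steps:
G(m) = 60 (G(m) = (43 + 12) + 5 = 55 + 5 = 60)
d = -18119 (d = -18059 - 1*60 = -18059 - 60 = -18119)
(31042 + 10939)/(d + a(217, 4)) = (31042 + 10939)/(-18119 + 217) = 41981/(-17902) = 41981*(-1/17902) = -41981/17902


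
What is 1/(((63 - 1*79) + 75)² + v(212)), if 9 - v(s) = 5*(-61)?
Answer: 1/3795 ≈ 0.00026350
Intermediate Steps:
v(s) = 314 (v(s) = 9 - 5*(-61) = 9 - 1*(-305) = 9 + 305 = 314)
1/(((63 - 1*79) + 75)² + v(212)) = 1/(((63 - 1*79) + 75)² + 314) = 1/(((63 - 79) + 75)² + 314) = 1/((-16 + 75)² + 314) = 1/(59² + 314) = 1/(3481 + 314) = 1/3795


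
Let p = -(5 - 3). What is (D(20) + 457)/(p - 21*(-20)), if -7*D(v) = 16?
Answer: 3183/2926 ≈ 1.0878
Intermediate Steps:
D(v) = -16/7 (D(v) = -1/7*16 = -16/7)
p = -2 (p = -1*2 = -2)
(D(20) + 457)/(p - 21*(-20)) = (-16/7 + 457)/(-2 - 21*(-20)) = 3183/(7*(-2 + 420)) = (3183/7)/418 = (3183/7)*(1/418) = 3183/2926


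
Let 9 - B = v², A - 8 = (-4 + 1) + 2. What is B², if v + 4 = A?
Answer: 0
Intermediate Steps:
A = 7 (A = 8 + ((-4 + 1) + 2) = 8 + (-3 + 2) = 8 - 1 = 7)
v = 3 (v = -4 + 7 = 3)
B = 0 (B = 9 - 1*3² = 9 - 1*9 = 9 - 9 = 0)
B² = 0² = 0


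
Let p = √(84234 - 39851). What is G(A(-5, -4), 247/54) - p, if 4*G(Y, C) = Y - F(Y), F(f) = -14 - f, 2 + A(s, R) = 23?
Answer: 14 - √44383 ≈ -196.67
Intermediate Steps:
A(s, R) = 21 (A(s, R) = -2 + 23 = 21)
G(Y, C) = 7/2 + Y/2 (G(Y, C) = (Y - (-14 - Y))/4 = (Y + (14 + Y))/4 = (14 + 2*Y)/4 = 7/2 + Y/2)
p = √44383 ≈ 210.67
G(A(-5, -4), 247/54) - p = (7/2 + (½)*21) - √44383 = (7/2 + 21/2) - √44383 = 14 - √44383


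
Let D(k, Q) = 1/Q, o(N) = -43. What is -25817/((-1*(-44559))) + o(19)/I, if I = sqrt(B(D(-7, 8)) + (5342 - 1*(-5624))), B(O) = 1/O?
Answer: -25817/44559 - 43*sqrt(10974)/10974 ≈ -0.98986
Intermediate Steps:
I = sqrt(10974) (I = sqrt(1/(1/8) + (5342 - 1*(-5624))) = sqrt(1/(1/8) + (5342 + 5624)) = sqrt(8 + 10966) = sqrt(10974) ≈ 104.76)
-25817/((-1*(-44559))) + o(19)/I = -25817/((-1*(-44559))) - 43*sqrt(10974)/10974 = -25817/44559 - 43*sqrt(10974)/10974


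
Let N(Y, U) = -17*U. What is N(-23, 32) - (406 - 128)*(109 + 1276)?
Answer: -385574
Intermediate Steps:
N(-23, 32) - (406 - 128)*(109 + 1276) = -17*32 - (406 - 128)*(109 + 1276) = -544 - 278*1385 = -544 - 1*385030 = -544 - 385030 = -385574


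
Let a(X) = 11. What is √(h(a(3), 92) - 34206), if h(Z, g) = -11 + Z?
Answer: I*√34206 ≈ 184.95*I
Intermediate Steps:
√(h(a(3), 92) - 34206) = √((-11 + 11) - 34206) = √(0 - 34206) = √(-34206) = I*√34206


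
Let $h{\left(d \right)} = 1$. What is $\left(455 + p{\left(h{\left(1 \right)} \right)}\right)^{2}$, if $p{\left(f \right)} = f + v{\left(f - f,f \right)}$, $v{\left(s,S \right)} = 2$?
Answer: $209764$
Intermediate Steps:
$p{\left(f \right)} = 2 + f$ ($p{\left(f \right)} = f + 2 = 2 + f$)
$\left(455 + p{\left(h{\left(1 \right)} \right)}\right)^{2} = \left(455 + \left(2 + 1\right)\right)^{2} = \left(455 + 3\right)^{2} = 458^{2} = 209764$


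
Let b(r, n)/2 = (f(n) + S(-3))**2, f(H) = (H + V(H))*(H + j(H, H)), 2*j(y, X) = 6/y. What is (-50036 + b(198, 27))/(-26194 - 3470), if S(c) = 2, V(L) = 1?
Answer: -22448021/600696 ≈ -37.370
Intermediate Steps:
j(y, X) = 3/y (j(y, X) = (6/y)/2 = 3/y)
f(H) = (1 + H)*(H + 3/H) (f(H) = (H + 1)*(H + 3/H) = (1 + H)*(H + 3/H))
b(r, n) = 2*(5 + n + n**2 + 3/n)**2 (b(r, n) = 2*((3 + n + n**2 + 3/n) + 2)**2 = 2*(5 + n + n**2 + 3/n)**2)
(-50036 + b(198, 27))/(-26194 - 3470) = (-50036 + 2*(3 + 27*(5 + 27 + 27**2))**2/27**2)/(-26194 - 3470) = (-50036 + 2*(1/729)*(3 + 27*(5 + 27 + 729))**2)/(-29664) = (-50036 + 2*(1/729)*(3 + 27*761)**2)*(-1/29664) = (-50036 + 2*(1/729)*(3 + 20547)**2)*(-1/29664) = (-50036 + 2*(1/729)*20550**2)*(-1/29664) = (-50036 + 2*(1/729)*422302500)*(-1/29664) = (-50036 + 93845000/81)*(-1/29664) = (89792084/81)*(-1/29664) = -22448021/600696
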